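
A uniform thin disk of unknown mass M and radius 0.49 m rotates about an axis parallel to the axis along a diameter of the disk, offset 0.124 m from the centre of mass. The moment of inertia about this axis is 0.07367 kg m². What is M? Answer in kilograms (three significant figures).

0.977

I = I_cm + Md² = (1/4)MR² + Md² = M·[0.25·(0.49)² + (0.124)²] = M·0.075401.
So M = 0.07367 / 0.075401 = 0.97704 kg.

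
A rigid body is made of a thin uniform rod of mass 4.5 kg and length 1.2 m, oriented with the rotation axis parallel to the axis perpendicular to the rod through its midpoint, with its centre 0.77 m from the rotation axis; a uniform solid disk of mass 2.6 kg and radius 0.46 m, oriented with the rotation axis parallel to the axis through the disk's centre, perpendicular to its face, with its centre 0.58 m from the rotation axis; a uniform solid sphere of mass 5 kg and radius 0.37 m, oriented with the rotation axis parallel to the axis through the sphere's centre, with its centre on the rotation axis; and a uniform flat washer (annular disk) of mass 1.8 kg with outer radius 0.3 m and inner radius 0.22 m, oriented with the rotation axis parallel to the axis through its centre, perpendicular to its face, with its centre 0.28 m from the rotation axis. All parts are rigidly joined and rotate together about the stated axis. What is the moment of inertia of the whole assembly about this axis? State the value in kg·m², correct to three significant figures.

Thin rod: I_cm = (1/12)ML² = (1/12)(4.5)(1.2)² = 0.54 kg·m²; centre at d = 0.77 m, so I = I_cm + Md² gives I = 0.54 + (4.5)(0.77)² = 3.2081 kg·m².
Solid disk: I_cm = (1/2)MR² = (1/2)(2.6)(0.46)² = 0.27508 kg·m²; centre at d = 0.58 m, so I = I_cm + Md² gives I = 0.27508 + (2.6)(0.58)² = 1.1497 kg·m².
Solid sphere: I_cm = (2/5)MR² = (2/5)(5)(0.37)² = 0.2738 kg·m²; axis through the centre, so I = 0.2738 kg·m².
Annular disk: I_cm = (1/2)M(R²+r²) = (1/2)(1.8)[(0.3)² + (0.22)²] = 0.12456 kg·m²; centre at d = 0.28 m, so I = I_cm + Md² gives I = 0.12456 + (1.8)(0.28)² = 0.26568 kg·m².
Total I = 3.2081 + 1.1497 + 0.2738 + 0.26568 = 4.8973 kg·m².

4.90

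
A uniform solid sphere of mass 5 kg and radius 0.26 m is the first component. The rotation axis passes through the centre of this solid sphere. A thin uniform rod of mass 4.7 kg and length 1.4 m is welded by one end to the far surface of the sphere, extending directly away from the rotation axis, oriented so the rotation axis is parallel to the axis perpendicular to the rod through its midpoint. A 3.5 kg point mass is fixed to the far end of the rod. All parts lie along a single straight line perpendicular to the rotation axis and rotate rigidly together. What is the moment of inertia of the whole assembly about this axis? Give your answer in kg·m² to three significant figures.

14.9

Solid sphere: I_cm = (2/5)MR² = (2/5)(5)(0.26)² = 0.1352 kg·m²; axis through the centre, so I = 0.1352 kg·m².
Thin rod: I_cm = (1/12)ML² = (1/12)(4.7)(1.4)² = 0.76767 kg·m²; centre at d = 0.26 + 0.7 = 0.96 m, so the parallel axis theorem gives I = 0.76767 + (4.7)(0.96)² = 5.0992 kg·m².
Point mass: I_cm = 0; centre at d = 0.26 + 0.7 + 0.7 = 1.66 m, so the parallel axis theorem gives I = 0 + (3.5)(1.66)² = 9.6446 kg·m².
Total I = 0.1352 + 5.0992 + 9.6446 = 14.879 kg·m².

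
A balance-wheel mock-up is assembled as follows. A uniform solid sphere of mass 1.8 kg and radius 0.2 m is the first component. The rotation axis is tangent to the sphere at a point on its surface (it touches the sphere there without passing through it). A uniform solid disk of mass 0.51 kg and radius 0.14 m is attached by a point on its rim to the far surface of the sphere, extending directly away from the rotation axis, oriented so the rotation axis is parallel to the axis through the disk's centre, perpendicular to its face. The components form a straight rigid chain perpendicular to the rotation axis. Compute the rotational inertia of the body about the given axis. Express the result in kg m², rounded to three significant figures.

0.255

Solid sphere: I_cm = (2/5)MR² = (2/5)(1.8)(0.2)² = 0.0288 kg m²; centre at d = 0.2 m, so I = I_cm + Md² gives I = 0.0288 + (1.8)(0.2)² = 0.1008 kg m².
Solid disk: I_cm = (1/2)MR² = (1/2)(0.51)(0.14)² = 0.004998 kg m²; centre at d = 0.2 + 0.2 + 0.14 = 0.54 m, so I = I_cm + Md² gives I = 0.004998 + (0.51)(0.54)² = 0.15371 kg m².
Total I = 0.1008 + 0.15371 = 0.25451 kg m².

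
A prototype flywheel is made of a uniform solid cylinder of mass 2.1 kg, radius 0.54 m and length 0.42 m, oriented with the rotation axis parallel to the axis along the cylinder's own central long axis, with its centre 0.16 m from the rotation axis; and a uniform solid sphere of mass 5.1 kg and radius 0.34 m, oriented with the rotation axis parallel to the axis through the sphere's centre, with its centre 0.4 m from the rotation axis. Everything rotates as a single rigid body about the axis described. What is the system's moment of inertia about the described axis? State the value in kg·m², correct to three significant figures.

Solid cylinder: I_cm = (1/2)MR² = (1/2)(2.1)(0.54)² = 0.30618 kg·m²; centre at d = 0.16 m, so the parallel axis theorem gives I = 0.30618 + (2.1)(0.16)² = 0.35994 kg·m².
Solid sphere: I_cm = (2/5)MR² = (2/5)(5.1)(0.34)² = 0.23582 kg·m²; centre at d = 0.4 m, so the parallel axis theorem gives I = 0.23582 + (5.1)(0.4)² = 1.0518 kg·m².
Total I = 0.35994 + 1.0518 = 1.4118 kg·m².

1.41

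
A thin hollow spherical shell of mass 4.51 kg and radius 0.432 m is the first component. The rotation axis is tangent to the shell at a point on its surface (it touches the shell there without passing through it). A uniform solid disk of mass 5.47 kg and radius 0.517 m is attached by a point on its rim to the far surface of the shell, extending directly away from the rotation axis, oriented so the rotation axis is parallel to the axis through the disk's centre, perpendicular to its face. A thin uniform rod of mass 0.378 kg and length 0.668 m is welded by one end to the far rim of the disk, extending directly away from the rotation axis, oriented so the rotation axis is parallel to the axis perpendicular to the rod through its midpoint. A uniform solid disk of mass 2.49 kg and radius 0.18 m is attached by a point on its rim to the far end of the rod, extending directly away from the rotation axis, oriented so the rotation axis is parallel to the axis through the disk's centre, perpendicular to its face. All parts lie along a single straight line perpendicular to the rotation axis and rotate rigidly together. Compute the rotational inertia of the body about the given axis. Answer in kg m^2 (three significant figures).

33.3

Spherical shell: I_cm = (2/3)MR² = (2/3)(4.51)(0.432)² = 0.56112 kg m^2; centre at d = 0.432 m, so the parallel axis theorem gives I = 0.56112 + (4.51)(0.432)² = 1.4028 kg m^2.
Solid disk: I_cm = (1/2)MR² = (1/2)(5.47)(0.517)² = 0.73104 kg m^2; centre at d = 0.432 + 0.432 + 0.517 = 1.381 m, so the parallel axis theorem gives I = 0.73104 + (5.47)(1.381)² = 11.163 kg m^2.
Thin rod: I_cm = (1/12)ML² = (1/12)(0.378)(0.668)² = 0.014056 kg m^2; centre at d = 0.432 + 0.432 + 0.517 + 0.517 + 0.334 = 2.232 m, so the parallel axis theorem gives I = 0.014056 + (0.378)(2.232)² = 1.8972 kg m^2.
Solid disk: I_cm = (1/2)MR² = (1/2)(2.49)(0.18)² = 0.040338 kg m^2; centre at d = 0.432 + 0.432 + 0.517 + 0.517 + 0.334 + 0.334 + 0.18 = 2.746 m, so the parallel axis theorem gives I = 0.040338 + (2.49)(2.746)² = 18.816 kg m^2.
Total I = 1.4028 + 11.163 + 1.8972 + 18.816 = 33.279 kg m^2.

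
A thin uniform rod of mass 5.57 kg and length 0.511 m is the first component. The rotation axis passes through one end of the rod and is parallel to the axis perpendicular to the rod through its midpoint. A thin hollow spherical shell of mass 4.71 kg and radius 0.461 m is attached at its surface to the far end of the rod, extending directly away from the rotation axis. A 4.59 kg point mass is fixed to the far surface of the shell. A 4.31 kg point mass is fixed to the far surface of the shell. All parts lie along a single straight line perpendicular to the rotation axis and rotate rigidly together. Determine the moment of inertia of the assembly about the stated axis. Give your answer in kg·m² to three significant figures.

23.9

Thin rod: I_cm = (1/12)ML² = (1/12)(5.57)(0.511)² = 0.1212 kg·m²; centre at d = 0.2555 m, so the parallel axis theorem gives I = 0.1212 + (5.57)(0.2555)² = 0.48481 kg·m².
Spherical shell: I_cm = (2/3)MR² = (2/3)(4.71)(0.461)² = 0.66732 kg·m²; centre at d = 0.2555 + 0.2555 + 0.461 = 0.972 m, so the parallel axis theorem gives I = 0.66732 + (4.71)(0.972)² = 5.1172 kg·m².
Point mass: I_cm = 0; centre at d = 0.2555 + 0.2555 + 0.461 + 0.461 = 1.433 m, so the parallel axis theorem gives I = 0 + (4.59)(1.433)² = 9.4255 kg·m².
Point mass: I_cm = 0; centre at d = 0.2555 + 0.2555 + 0.461 + 0.461 = 1.433 m, so the parallel axis theorem gives I = 0 + (4.31)(1.433)² = 8.8505 kg·m².
Total I = 0.48481 + 5.1172 + 9.4255 + 8.8505 = 23.878 kg·m².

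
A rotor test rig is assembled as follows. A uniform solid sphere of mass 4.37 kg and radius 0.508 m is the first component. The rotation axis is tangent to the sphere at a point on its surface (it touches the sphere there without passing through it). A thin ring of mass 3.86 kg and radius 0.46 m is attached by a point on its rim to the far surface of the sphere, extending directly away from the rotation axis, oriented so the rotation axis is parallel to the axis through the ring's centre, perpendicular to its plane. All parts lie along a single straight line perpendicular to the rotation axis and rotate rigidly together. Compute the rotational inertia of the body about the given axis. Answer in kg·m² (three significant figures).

10.8

Solid sphere: I_cm = (2/5)MR² = (2/5)(4.37)(0.508)² = 0.4511 kg·m²; centre at d = 0.508 m, so I = I_cm + Md² gives I = 0.4511 + (4.37)(0.508)² = 1.5788 kg·m².
Thin ring: I_cm = MR² = (3.86)(0.46)² = 0.81678 kg·m²; centre at d = 0.508 + 0.508 + 0.46 = 1.476 m, so I = I_cm + Md² gives I = 0.81678 + (3.86)(1.476)² = 9.2261 kg·m².
Total I = 1.5788 + 9.2261 = 10.805 kg·m².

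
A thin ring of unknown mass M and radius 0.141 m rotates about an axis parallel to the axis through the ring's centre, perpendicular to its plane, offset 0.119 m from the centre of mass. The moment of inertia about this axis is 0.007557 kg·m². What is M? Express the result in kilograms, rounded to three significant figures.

I = I_cm + Md² = MR² + Md² = M·[1·(0.141)² + (0.119)²] = M·0.034042.
So M = 0.007557 / 0.034042 = 0.22199 kg.

0.222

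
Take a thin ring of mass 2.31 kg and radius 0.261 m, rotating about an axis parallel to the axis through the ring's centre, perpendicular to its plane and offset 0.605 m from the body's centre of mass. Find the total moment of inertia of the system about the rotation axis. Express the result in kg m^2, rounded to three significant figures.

I_cm = MR² = (2.31)(0.261)² = 0.15736 kg m^2; centre at d = 0.605 m, so the parallel axis theorem gives I = 0.15736 + (2.31)(0.605)² = 1.0029 kg m^2.

1.00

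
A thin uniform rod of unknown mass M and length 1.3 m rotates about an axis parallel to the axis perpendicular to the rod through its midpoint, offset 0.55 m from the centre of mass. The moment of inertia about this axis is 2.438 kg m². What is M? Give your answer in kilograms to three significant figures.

I = I_cm + Md² = (1/12)ML² + Md² = M·[0.0833333·(1.3)² + (0.55)²] = M·0.44333.
So M = 2.438 / 0.44333 = 5.4992 kg.

5.50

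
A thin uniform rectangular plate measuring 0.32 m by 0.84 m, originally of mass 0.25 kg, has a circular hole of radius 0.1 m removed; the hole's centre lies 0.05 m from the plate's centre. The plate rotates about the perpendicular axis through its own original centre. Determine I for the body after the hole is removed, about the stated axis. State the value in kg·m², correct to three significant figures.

0.0166

Unpierced body about its centre: I₀ = (1/12)M(a²+b²) = (1/12)(0.25)[(0.32)² + (0.84)²] = 0.016833 kg·m².
The removed disk has mass m = M·πr²/(ab) = (0.25)·π(0.1)²/(0.32·0.84) = 0.029219 kg (same uniform areal density).
Its moment of inertia about the rotation axis (parallel-axis theorem): I_hole = (1/2)mr² + md² = (1/2)(0.029219)(0.1)² + (0.029219)(0.05)² = 0.00021914 kg·m².
Treating the hole as negative mass, I = I₀ − I_hole = 0.016833 − 0.00021914 = 0.016614 kg·m².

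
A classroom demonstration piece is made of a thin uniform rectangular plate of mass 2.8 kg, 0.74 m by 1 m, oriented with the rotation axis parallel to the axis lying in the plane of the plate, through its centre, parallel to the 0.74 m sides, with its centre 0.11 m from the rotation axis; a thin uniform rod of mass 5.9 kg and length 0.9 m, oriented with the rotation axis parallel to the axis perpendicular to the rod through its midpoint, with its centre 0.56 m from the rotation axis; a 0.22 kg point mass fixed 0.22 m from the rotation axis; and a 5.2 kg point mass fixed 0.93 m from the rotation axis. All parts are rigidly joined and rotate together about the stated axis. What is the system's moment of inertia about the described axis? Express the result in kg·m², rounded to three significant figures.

7.02

Rectangular plate: I_cm = (1/12)Mb² = (1/12)(2.8)(1)² = 0.23333 kg·m²; centre at d = 0.11 m, so the parallel axis theorem gives I = 0.23333 + (2.8)(0.11)² = 0.26721 kg·m².
Thin rod: I_cm = (1/12)ML² = (1/12)(5.9)(0.9)² = 0.39825 kg·m²; centre at d = 0.56 m, so the parallel axis theorem gives I = 0.39825 + (5.9)(0.56)² = 2.2485 kg·m².
Point mass: I_cm = 0; centre at d = 0.22 m, so the parallel axis theorem gives I = 0 + (0.22)(0.22)² = 0.010648 kg·m².
Point mass: I_cm = 0; centre at d = 0.93 m, so the parallel axis theorem gives I = 0 + (5.2)(0.93)² = 4.4975 kg·m².
Total I = 0.26721 + 2.2485 + 0.010648 + 4.4975 = 7.0238 kg·m².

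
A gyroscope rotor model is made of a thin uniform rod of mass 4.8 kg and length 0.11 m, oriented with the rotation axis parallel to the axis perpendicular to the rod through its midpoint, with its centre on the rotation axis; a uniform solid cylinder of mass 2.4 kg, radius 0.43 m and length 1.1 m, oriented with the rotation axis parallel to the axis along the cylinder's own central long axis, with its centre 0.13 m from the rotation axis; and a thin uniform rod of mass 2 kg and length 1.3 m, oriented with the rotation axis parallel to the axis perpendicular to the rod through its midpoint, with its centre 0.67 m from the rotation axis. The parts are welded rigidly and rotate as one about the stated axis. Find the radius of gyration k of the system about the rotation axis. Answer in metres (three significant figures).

0.397

Thin rod: I_cm = (1/12)ML² = (1/12)(4.8)(0.11)² = 0.00484 kg m²; axis through the centre, so I = 0.00484 kg m².
Solid cylinder: I_cm = (1/2)MR² = (1/2)(2.4)(0.43)² = 0.22188 kg m²; centre at d = 0.13 m, so I = I_cm + Md² gives I = 0.22188 + (2.4)(0.13)² = 0.26244 kg m².
Thin rod: I_cm = (1/12)ML² = (1/12)(2)(1.3)² = 0.28167 kg m²; centre at d = 0.67 m, so I = I_cm + Md² gives I = 0.28167 + (2)(0.67)² = 1.1795 kg m².
Total I = 1.4467 kg m²; total mass M = 9.2 kg.
k = √(I/M) = √(1.4467/9.2) = 0.39655 m.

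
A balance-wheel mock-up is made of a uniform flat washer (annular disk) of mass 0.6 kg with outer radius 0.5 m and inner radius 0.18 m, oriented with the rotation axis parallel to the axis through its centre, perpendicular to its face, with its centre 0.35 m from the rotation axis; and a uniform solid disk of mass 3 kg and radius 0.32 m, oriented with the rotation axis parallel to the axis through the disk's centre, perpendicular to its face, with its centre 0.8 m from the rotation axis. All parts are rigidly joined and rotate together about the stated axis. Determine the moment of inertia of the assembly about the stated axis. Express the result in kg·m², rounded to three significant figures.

Annular disk: I_cm = (1/2)M(R²+r²) = (1/2)(0.6)[(0.5)² + (0.18)²] = 0.08472 kg·m²; centre at d = 0.35 m, so the parallel axis theorem gives I = 0.08472 + (0.6)(0.35)² = 0.15822 kg·m².
Solid disk: I_cm = (1/2)MR² = (1/2)(3)(0.32)² = 0.1536 kg·m²; centre at d = 0.8 m, so the parallel axis theorem gives I = 0.1536 + (3)(0.8)² = 2.0736 kg·m².
Total I = 0.15822 + 2.0736 = 2.2318 kg·m².

2.23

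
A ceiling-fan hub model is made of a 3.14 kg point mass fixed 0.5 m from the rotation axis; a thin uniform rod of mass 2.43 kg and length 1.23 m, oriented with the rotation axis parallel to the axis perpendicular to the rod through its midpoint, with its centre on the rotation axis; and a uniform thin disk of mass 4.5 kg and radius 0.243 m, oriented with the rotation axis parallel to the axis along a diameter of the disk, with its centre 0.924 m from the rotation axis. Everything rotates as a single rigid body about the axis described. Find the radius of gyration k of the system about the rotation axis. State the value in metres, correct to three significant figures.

0.705

Point mass: I_cm = 0; centre at d = 0.5 m, so I = I_cm + Md² gives I = 0 + (3.14)(0.5)² = 0.785 kg·m².
Thin rod: I_cm = (1/12)ML² = (1/12)(2.43)(1.23)² = 0.30636 kg·m²; axis through the centre, so I = 0.30636 kg·m².
Thin disk: I_cm = (1/4)MR² = (1/4)(4.5)(0.243)² = 0.06643 kg·m²; centre at d = 0.924 m, so I = I_cm + Md² gives I = 0.06643 + (4.5)(0.924)² = 3.9084 kg·m².
Total I = 4.9998 kg·m²; total mass M = 10.07 kg.
k = √(I/M) = √(4.9998/10.07) = 0.70463 m.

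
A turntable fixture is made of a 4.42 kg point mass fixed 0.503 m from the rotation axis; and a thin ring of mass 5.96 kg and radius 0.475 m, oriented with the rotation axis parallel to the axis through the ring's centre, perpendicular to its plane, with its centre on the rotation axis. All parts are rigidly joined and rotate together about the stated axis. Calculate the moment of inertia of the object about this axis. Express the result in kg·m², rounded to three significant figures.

Point mass: I_cm = 0; centre at d = 0.503 m, so I = I_cm + Md² gives I = 0 + (4.42)(0.503)² = 1.1183 kg·m².
Thin ring: I_cm = MR² = (5.96)(0.475)² = 1.3447 kg·m²; axis through the centre, so I = 1.3447 kg·m².
Total I = 1.1183 + 1.3447 = 2.463 kg·m².

2.46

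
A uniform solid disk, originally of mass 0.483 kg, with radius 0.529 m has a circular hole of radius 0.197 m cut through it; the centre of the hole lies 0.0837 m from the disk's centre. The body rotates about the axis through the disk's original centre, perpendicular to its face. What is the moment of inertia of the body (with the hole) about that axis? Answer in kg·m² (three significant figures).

0.0658

Unpierced body about its centre: I₀ = (1/2)MR² = (1/2)(0.483)(0.529)² = 0.067582 kg·m².
The removed disk has mass m = M·(r/R)² = (0.483)(0.197/0.529)² = 0.066984 kg (same uniform areal density).
Its moment of inertia about the rotation axis (parallel-axis theorem): I_hole = (1/2)mr² + md² = (1/2)(0.066984)(0.197)² + (0.066984)(0.0837)² = 0.001769 kg·m².
Treating the hole as negative mass, I = I₀ − I_hole = 0.067582 − 0.001769 = 0.065813 kg·m².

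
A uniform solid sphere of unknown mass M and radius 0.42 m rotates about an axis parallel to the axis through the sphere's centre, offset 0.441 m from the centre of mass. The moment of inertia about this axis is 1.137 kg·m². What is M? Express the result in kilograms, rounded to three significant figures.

4.29

I = I_cm + Md² = (2/5)MR² + Md² = M·[0.4·(0.42)² + (0.441)²] = M·0.26504.
So M = 1.137 / 0.26504 = 4.2899 kg.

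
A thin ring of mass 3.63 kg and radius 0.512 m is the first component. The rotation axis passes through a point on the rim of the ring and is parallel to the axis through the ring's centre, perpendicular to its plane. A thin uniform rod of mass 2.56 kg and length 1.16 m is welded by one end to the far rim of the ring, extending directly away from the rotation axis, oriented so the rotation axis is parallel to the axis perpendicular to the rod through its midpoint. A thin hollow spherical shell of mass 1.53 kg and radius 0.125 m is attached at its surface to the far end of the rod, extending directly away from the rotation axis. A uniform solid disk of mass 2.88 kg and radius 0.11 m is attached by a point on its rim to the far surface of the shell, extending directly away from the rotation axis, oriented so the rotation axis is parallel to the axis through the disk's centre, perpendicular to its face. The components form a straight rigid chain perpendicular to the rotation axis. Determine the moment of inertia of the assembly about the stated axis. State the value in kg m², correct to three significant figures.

Thin ring: I_cm = MR² = (3.63)(0.512)² = 0.95158 kg m²; centre at d = 0.512 m, so the parallel axis theorem gives I = 0.95158 + (3.63)(0.512)² = 1.9032 kg m².
Thin rod: I_cm = (1/12)ML² = (1/12)(2.56)(1.16)² = 0.28706 kg m²; centre at d = 0.512 + 0.512 + 0.58 = 1.604 m, so the parallel axis theorem gives I = 0.28706 + (2.56)(1.604)² = 6.8735 kg m².
Spherical shell: I_cm = (2/3)MR² = (2/3)(1.53)(0.125)² = 0.015938 kg m²; centre at d = 0.512 + 0.512 + 0.58 + 0.58 + 0.125 = 2.309 m, so the parallel axis theorem gives I = 0.015938 + (1.53)(2.309)² = 8.1731 kg m².
Solid disk: I_cm = (1/2)MR² = (1/2)(2.88)(0.11)² = 0.017424 kg m²; centre at d = 0.512 + 0.512 + 0.58 + 0.58 + 0.125 + 0.125 + 0.11 = 2.544 m, so the parallel axis theorem gives I = 0.017424 + (2.88)(2.544)² = 18.657 kg m².
Total I = 1.9032 + 6.8735 + 8.1731 + 18.657 = 35.606 kg m².

35.6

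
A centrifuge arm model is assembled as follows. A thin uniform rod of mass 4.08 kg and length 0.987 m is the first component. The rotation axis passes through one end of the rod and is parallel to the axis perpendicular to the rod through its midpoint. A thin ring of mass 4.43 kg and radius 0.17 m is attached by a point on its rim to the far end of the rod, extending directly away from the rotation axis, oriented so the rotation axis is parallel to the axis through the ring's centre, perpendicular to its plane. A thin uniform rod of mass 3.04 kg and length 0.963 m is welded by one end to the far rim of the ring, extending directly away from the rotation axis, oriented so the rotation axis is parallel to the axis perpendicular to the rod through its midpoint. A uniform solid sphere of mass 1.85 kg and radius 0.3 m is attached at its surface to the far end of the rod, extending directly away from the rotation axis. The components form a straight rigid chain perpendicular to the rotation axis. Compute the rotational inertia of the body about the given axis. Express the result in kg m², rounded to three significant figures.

Thin rod: I_cm = (1/12)ML² = (1/12)(4.08)(0.987)² = 0.33122 kg m²; centre at d = 0.4935 m, so the parallel axis theorem gives I = 0.33122 + (4.08)(0.4935)² = 1.3249 kg m².
Thin ring: I_cm = MR² = (4.43)(0.17)² = 0.12803 kg m²; centre at d = 0.4935 + 0.4935 + 0.17 = 1.157 m, so the parallel axis theorem gives I = 0.12803 + (4.43)(1.157)² = 6.0582 kg m².
Thin rod: I_cm = (1/12)ML² = (1/12)(3.04)(0.963)² = 0.23493 kg m²; centre at d = 0.4935 + 0.4935 + 0.17 + 0.17 + 0.4815 = 1.8085 m, so the parallel axis theorem gives I = 0.23493 + (3.04)(1.8085)² = 10.178 kg m².
Solid sphere: I_cm = (2/5)MR² = (2/5)(1.85)(0.3)² = 0.0666 kg m²; centre at d = 0.4935 + 0.4935 + 0.17 + 0.17 + 0.4815 + 0.4815 + 0.3 = 2.59 m, so the parallel axis theorem gives I = 0.0666 + (1.85)(2.59)² = 12.477 kg m².
Total I = 1.3249 + 6.0582 + 10.178 + 12.477 = 30.037 kg m².

30.0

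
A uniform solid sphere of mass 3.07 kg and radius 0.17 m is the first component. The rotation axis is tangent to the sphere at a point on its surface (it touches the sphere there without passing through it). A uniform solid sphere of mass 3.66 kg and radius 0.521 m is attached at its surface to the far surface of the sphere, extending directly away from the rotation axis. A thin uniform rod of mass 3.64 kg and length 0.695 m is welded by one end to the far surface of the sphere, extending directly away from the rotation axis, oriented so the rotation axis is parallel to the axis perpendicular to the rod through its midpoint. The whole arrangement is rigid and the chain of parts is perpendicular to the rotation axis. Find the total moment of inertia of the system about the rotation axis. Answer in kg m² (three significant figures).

14.3

Solid sphere: I_cm = (2/5)MR² = (2/5)(3.07)(0.17)² = 0.035489 kg m²; centre at d = 0.17 m, so I = I_cm + Md² gives I = 0.035489 + (3.07)(0.17)² = 0.12421 kg m².
Solid sphere: I_cm = (2/5)MR² = (2/5)(3.66)(0.521)² = 0.39739 kg m²; centre at d = 0.17 + 0.17 + 0.521 = 0.861 m, so I = I_cm + Md² gives I = 0.39739 + (3.66)(0.861)² = 3.1106 kg m².
Thin rod: I_cm = (1/12)ML² = (1/12)(3.64)(0.695)² = 0.14652 kg m²; centre at d = 0.17 + 0.17 + 0.521 + 0.521 + 0.3475 = 1.7295 m, so I = I_cm + Md² gives I = 0.14652 + (3.64)(1.7295)² = 11.034 kg m².
Total I = 0.12421 + 3.1106 + 11.034 = 14.269 kg m².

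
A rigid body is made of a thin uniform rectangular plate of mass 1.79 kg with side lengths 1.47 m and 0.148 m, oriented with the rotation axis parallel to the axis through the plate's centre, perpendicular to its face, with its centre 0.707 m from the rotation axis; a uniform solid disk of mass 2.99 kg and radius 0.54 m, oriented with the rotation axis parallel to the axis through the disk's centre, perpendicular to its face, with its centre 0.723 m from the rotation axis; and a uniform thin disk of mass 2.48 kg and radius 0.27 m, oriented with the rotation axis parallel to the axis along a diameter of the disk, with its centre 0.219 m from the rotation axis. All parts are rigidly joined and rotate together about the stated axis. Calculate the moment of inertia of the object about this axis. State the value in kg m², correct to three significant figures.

3.38

Rectangular plate: I_cm = (1/12)M(a²+b²) = (1/12)(1.79)[(1.47)² + (0.148)²] = 0.3256 kg m²; centre at d = 0.707 m, so I = I_cm + Md² gives I = 0.3256 + (1.79)(0.707)² = 1.2203 kg m².
Solid disk: I_cm = (1/2)MR² = (1/2)(2.99)(0.54)² = 0.43594 kg m²; centre at d = 0.723 m, so I = I_cm + Md² gives I = 0.43594 + (2.99)(0.723)² = 1.9989 kg m².
Thin disk: I_cm = (1/4)MR² = (1/4)(2.48)(0.27)² = 0.045198 kg m²; centre at d = 0.219 m, so I = I_cm + Md² gives I = 0.045198 + (2.48)(0.219)² = 0.16414 kg m².
Total I = 1.2203 + 1.9989 + 0.16414 = 3.3834 kg m².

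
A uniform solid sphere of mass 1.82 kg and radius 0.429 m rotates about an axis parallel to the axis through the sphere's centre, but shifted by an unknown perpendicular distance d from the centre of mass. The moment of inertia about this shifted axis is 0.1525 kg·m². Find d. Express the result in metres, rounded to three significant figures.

0.101

About the centre-of-mass axis, I_cm = (2/5)MR² = (2/5)(1.82)(0.429)² = 0.13398 kg·m².
Parallel axis theorem: I = I_cm + Md², so Md² = 0.1525 − 0.13398 = 0.018518 kg·m².
d = √(0.018518 / 1.82) = 0.10087 m.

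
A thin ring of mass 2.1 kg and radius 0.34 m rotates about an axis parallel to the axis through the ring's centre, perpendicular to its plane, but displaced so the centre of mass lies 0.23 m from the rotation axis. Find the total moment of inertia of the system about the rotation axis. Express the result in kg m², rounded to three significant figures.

0.354

I_cm = MR² = (2.1)(0.34)² = 0.24276 kg m²; centre at d = 0.23 m, so I = I_cm + Md² gives I = 0.24276 + (2.1)(0.23)² = 0.35385 kg m².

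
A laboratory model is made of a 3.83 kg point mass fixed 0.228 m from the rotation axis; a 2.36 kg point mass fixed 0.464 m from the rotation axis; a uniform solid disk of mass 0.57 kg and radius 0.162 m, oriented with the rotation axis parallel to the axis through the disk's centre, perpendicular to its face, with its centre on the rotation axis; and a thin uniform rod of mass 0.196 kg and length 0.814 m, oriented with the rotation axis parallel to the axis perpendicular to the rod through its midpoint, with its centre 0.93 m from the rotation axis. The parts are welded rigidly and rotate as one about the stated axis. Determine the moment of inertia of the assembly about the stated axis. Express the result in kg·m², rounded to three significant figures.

0.895

Point mass: I_cm = 0; centre at d = 0.228 m, so the parallel axis theorem gives I = 0 + (3.83)(0.228)² = 0.1991 kg·m².
Point mass: I_cm = 0; centre at d = 0.464 m, so the parallel axis theorem gives I = 0 + (2.36)(0.464)² = 0.5081 kg·m².
Solid disk: I_cm = (1/2)MR² = (1/2)(0.57)(0.162)² = 0.0074795 kg·m²; axis through the centre, so I = 0.0074795 kg·m².
Thin rod: I_cm = (1/12)ML² = (1/12)(0.196)(0.814)² = 0.010822 kg·m²; centre at d = 0.93 m, so the parallel axis theorem gives I = 0.010822 + (0.196)(0.93)² = 0.18034 kg·m².
Total I = 0.1991 + 0.5081 + 0.0074795 + 0.18034 = 0.89502 kg·m².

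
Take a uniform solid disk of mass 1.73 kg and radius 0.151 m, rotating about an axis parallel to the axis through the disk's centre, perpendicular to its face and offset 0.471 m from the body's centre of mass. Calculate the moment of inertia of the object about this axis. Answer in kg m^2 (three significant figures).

I_cm = (1/2)MR² = (1/2)(1.73)(0.151)² = 0.019723 kg m^2; centre at d = 0.471 m, so the parallel axis theorem gives I = 0.019723 + (1.73)(0.471)² = 0.40351 kg m^2.

0.404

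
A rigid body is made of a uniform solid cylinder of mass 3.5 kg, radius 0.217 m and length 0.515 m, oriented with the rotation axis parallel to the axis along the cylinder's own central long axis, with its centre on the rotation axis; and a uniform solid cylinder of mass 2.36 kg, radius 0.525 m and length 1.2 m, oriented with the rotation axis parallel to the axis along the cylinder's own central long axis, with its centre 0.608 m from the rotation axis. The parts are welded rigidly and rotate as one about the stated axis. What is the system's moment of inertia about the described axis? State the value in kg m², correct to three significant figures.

Solid cylinder: I_cm = (1/2)MR² = (1/2)(3.5)(0.217)² = 0.082406 kg m²; axis through the centre, so I = 0.082406 kg m².
Solid cylinder: I_cm = (1/2)MR² = (1/2)(2.36)(0.525)² = 0.32524 kg m²; centre at d = 0.608 m, so I = I_cm + Md² gives I = 0.32524 + (2.36)(0.608)² = 1.1976 kg m².
Total I = 0.082406 + 1.1976 = 1.2801 kg m².

1.28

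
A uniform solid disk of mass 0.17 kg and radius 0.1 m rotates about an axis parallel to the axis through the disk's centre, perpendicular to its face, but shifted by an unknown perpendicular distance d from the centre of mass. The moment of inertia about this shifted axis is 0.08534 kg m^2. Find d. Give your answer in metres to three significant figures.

0.705

About the centre-of-mass axis, I_cm = (1/2)MR² = (1/2)(0.17)(0.1)² = 0.00085 kg m^2.
Parallel axis theorem: I = I_cm + Md², so Md² = 0.08534 − 0.00085 = 0.08449 kg m^2.
d = √(0.08449 / 0.17) = 0.70498 m.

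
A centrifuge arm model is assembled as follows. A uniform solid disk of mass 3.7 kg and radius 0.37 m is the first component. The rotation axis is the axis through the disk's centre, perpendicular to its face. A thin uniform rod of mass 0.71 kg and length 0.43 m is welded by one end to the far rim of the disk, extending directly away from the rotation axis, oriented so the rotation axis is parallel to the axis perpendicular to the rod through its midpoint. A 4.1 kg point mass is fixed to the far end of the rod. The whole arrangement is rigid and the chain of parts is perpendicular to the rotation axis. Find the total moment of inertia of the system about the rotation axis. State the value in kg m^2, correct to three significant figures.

3.13

Solid disk: I_cm = (1/2)MR² = (1/2)(3.7)(0.37)² = 0.25327 kg m^2; axis through the centre, so I = 0.25327 kg m^2.
Thin rod: I_cm = (1/12)ML² = (1/12)(0.71)(0.43)² = 0.01094 kg m^2; centre at d = 0.37 + 0.215 = 0.585 m, so I = I_cm + Md² gives I = 0.01094 + (0.71)(0.585)² = 0.25392 kg m^2.
Point mass: I_cm = 0; centre at d = 0.37 + 0.215 + 0.215 = 0.8 m, so I = I_cm + Md² gives I = 0 + (4.1)(0.8)² = 2.624 kg m^2.
Total I = 0.25327 + 0.25392 + 2.624 = 3.1312 kg m^2.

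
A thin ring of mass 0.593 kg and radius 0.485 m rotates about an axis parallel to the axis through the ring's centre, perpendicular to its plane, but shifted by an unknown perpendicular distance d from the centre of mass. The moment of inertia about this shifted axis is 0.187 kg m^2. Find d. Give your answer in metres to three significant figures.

About the centre-of-mass axis, I_cm = MR² = (0.593)(0.485)² = 0.13949 kg m^2.
Parallel axis theorem: I = I_cm + Md², so Md² = 0.187 − 0.13949 = 0.047512 kg m^2.
d = √(0.047512 / 0.593) = 0.28306 m.

0.283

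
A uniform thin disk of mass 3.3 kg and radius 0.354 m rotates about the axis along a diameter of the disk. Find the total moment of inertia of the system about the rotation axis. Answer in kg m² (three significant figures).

I_cm = (1/4)MR² = (1/4)(3.3)(0.354)² = 0.10339 kg m²; axis through the centre, so I = 0.10339 kg m².

0.103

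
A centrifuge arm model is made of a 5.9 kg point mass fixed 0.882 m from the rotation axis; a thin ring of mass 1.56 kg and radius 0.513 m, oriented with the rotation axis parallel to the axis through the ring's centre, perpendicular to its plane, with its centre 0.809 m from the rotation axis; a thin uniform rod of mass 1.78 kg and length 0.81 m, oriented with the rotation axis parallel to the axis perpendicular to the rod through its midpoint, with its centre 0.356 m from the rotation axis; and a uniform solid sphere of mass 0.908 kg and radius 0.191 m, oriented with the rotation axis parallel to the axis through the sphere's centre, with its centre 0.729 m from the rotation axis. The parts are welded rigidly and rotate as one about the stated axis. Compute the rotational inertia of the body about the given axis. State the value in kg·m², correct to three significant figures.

6.84

Point mass: I_cm = 0; centre at d = 0.882 m, so the parallel axis theorem gives I = 0 + (5.9)(0.882)² = 4.5898 kg·m².
Thin ring: I_cm = MR² = (1.56)(0.513)² = 0.41054 kg·m²; centre at d = 0.809 m, so the parallel axis theorem gives I = 0.41054 + (1.56)(0.809)² = 1.4315 kg·m².
Thin rod: I_cm = (1/12)ML² = (1/12)(1.78)(0.81)² = 0.097322 kg·m²; centre at d = 0.356 m, so the parallel axis theorem gives I = 0.097322 + (1.78)(0.356)² = 0.32291 kg·m².
Solid sphere: I_cm = (2/5)MR² = (2/5)(0.908)(0.191)² = 0.01325 kg·m²; centre at d = 0.729 m, so the parallel axis theorem gives I = 0.01325 + (0.908)(0.729)² = 0.4958 kg·m².
Total I = 4.5898 + 1.4315 + 0.32291 + 0.4958 = 6.84 kg·m².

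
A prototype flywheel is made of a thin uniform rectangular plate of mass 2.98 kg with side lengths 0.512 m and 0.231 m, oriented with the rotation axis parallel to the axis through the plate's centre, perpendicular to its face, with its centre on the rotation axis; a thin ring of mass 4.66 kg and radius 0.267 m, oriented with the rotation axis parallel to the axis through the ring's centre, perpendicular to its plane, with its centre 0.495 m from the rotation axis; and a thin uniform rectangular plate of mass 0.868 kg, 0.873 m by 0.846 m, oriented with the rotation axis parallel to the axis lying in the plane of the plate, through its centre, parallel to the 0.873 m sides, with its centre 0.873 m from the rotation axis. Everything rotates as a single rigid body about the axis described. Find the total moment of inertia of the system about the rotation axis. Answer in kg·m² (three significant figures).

2.27

Rectangular plate: I_cm = (1/12)M(a²+b²) = (1/12)(2.98)[(0.512)² + (0.231)²] = 0.07835 kg·m²; axis through the centre, so I = 0.07835 kg·m².
Thin ring: I_cm = MR² = (4.66)(0.267)² = 0.33221 kg·m²; centre at d = 0.495 m, so the parallel axis theorem gives I = 0.33221 + (4.66)(0.495)² = 1.474 kg·m².
Rectangular plate: I_cm = (1/12)Mb² = (1/12)(0.868)(0.846)² = 0.05177 kg·m²; centre at d = 0.873 m, so the parallel axis theorem gives I = 0.05177 + (0.868)(0.873)² = 0.7133 kg·m².
Total I = 0.07835 + 1.474 + 0.7133 = 2.2657 kg·m².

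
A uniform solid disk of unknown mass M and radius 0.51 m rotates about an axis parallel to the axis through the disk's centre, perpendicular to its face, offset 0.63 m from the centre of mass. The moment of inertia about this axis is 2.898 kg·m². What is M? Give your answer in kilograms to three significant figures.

5.50

I = I_cm + Md² = (1/2)MR² + Md² = M·[0.5·(0.51)² + (0.63)²] = M·0.52695.
So M = 2.898 / 0.52695 = 5.4996 kg.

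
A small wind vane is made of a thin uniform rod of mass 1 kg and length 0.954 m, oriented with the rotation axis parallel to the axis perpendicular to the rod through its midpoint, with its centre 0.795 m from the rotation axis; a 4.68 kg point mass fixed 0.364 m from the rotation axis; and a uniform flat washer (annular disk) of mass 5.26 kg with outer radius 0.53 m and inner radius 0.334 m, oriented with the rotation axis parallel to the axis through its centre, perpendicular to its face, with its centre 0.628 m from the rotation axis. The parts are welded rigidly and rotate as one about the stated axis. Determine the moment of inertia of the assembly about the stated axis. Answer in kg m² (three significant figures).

Thin rod: I_cm = (1/12)ML² = (1/12)(1)(0.954)² = 0.075843 kg m²; centre at d = 0.795 m, so I = I_cm + Md² gives I = 0.075843 + (1)(0.795)² = 0.70787 kg m².
Point mass: I_cm = 0; centre at d = 0.364 m, so I = I_cm + Md² gives I = 0 + (4.68)(0.364)² = 0.62008 kg m².
Annular disk: I_cm = (1/2)M(R²+r²) = (1/2)(5.26)[(0.53)² + (0.334)²] = 1.0322 kg m²; centre at d = 0.628 m, so I = I_cm + Md² gives I = 1.0322 + (5.26)(0.628)² = 3.1066 kg m².
Total I = 0.70787 + 0.62008 + 3.1066 = 4.4346 kg m².

4.43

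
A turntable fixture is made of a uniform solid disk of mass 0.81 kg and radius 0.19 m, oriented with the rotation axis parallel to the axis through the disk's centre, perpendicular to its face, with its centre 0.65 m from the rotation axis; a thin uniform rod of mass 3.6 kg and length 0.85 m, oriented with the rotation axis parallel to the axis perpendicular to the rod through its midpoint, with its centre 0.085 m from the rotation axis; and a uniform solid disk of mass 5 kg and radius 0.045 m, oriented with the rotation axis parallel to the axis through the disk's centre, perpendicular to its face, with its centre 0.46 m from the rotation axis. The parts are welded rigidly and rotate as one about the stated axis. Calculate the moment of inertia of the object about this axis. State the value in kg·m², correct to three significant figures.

1.66

Solid disk: I_cm = (1/2)MR² = (1/2)(0.81)(0.19)² = 0.014621 kg·m²; centre at d = 0.65 m, so the parallel axis theorem gives I = 0.014621 + (0.81)(0.65)² = 0.35685 kg·m².
Thin rod: I_cm = (1/12)ML² = (1/12)(3.6)(0.85)² = 0.21675 kg·m²; centre at d = 0.085 m, so the parallel axis theorem gives I = 0.21675 + (3.6)(0.085)² = 0.24276 kg·m².
Solid disk: I_cm = (1/2)MR² = (1/2)(5)(0.045)² = 0.0050625 kg·m²; centre at d = 0.46 m, so the parallel axis theorem gives I = 0.0050625 + (5)(0.46)² = 1.0631 kg·m².
Total I = 0.35685 + 0.24276 + 1.0631 = 1.6627 kg·m².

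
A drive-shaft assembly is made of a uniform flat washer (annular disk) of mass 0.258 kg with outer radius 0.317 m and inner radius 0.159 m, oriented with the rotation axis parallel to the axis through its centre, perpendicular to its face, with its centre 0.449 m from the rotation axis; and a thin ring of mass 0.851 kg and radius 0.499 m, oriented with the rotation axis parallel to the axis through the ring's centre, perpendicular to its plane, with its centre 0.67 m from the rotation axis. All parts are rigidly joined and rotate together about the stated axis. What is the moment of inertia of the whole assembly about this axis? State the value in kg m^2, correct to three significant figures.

Annular disk: I_cm = (1/2)M(R²+r²) = (1/2)(0.258)[(0.317)² + (0.159)²] = 0.016224 kg m^2; centre at d = 0.449 m, so I = I_cm + Md² gives I = 0.016224 + (0.258)(0.449)² = 0.068237 kg m^2.
Thin ring: I_cm = MR² = (0.851)(0.499)² = 0.2119 kg m^2; centre at d = 0.67 m, so I = I_cm + Md² gives I = 0.2119 + (0.851)(0.67)² = 0.59391 kg m^2.
Total I = 0.068237 + 0.59391 = 0.66215 kg m^2.

0.662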